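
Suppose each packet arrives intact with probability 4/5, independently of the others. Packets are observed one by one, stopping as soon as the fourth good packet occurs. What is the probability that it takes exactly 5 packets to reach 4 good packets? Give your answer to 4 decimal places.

0.3277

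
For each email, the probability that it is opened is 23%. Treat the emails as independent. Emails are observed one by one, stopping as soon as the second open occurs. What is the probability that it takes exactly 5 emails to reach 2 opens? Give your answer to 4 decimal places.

Y = trial on which the second success occurs; negative binomial, r=2, p=0.23.
P(Y=5) = C(4,1) · p^2 · (1−p)^3
= 4 · 0.0529 · 0.45653 = 0.096602

0.0966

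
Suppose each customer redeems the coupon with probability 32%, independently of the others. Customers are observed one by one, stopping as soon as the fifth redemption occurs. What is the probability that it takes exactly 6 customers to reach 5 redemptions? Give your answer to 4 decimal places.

0.0114

Y = trial on which the fifth success occurs; negative binomial, r=5, p=0.32.
P(Y=6) = C(5,4) · p^5 · (1−p)^1
= 5 · 0.0033554 · 0.68 = 0.011409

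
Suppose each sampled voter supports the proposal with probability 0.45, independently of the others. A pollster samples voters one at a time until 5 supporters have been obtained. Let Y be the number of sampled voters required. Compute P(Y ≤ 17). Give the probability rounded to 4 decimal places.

Finishing within 17 sampled voters ⇔ at least 5 successes in the first 17. With X ~ Binomial(17, 0.45), P(Y ≤ 17) = 1 − P(X ≤ 4).
  k=0: C(17,0)·0.45^0·0.55^17 = 0.000039
  k=1: C(17,1)·0.45^1·0.55^16 = 0.000536
  k=2: C(17,2)·0.45^2·0.55^15 = 0.003511
  k=3: C(17,3)·0.45^3·0.55^14 = 0.014362
  k=4: C(17,4)·0.45^4·0.55^13 = 0.041128
1 − 0.059576 = 0.940424

0.9404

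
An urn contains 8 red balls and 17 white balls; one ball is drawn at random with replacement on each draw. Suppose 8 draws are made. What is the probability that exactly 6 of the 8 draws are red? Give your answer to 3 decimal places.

0.014

X ~ Binomial(n=8, p=0.32).
P(X=6) = C(8,6) · p^6 · (1−p)^2
= 28 · 0.0010737 · 0.4624 = 0.01390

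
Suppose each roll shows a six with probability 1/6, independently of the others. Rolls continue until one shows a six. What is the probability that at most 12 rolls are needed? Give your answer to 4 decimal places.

0.8878

Y = number of rolls to the first success; geometric, p = 0.166667.
P(Y ≤ 12) = 1 − (1−p)^12 = 1 − 0.112157 = 0.887843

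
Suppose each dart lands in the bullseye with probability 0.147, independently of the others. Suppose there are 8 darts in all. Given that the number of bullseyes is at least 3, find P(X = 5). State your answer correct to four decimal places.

X ~ Binomial(8, 0.147). Want P(X=5 | X≥3) = P(X=5) / P(X≥3).
P(X=5) = C(8,5)·0.147^5·0.853^3 = 0.002386
P(X≥3) = 1 − 0.280280 − 0.386412 − 0.233070 = 0.100238
Ratio = 0.002386 / 0.100238 = 0.023801

0.0238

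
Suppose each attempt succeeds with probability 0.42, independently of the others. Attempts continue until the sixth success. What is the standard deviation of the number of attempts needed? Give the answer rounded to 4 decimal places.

Y = total attempts until the sixth success; negative binomial with r=6, p=0.42.
SD(Y) = √[r(1−p)/p²] = √(19.727891) = 4.441609

4.4416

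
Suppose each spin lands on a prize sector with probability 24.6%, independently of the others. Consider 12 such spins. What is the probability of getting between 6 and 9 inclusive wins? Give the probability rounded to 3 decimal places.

0.051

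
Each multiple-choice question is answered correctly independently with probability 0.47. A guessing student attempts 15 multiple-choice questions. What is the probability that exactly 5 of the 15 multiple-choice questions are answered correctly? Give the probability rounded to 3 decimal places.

X ~ Binomial(n=15, p=0.47).
P(X=5) = C(15,5) · p^5 · (1−p)^10
= 3003 · 0.022935 · 0.0017489 = 0.12045

0.120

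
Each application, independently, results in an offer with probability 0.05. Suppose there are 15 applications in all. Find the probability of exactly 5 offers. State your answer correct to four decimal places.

X ~ Binomial(n=15, p=0.05).
P(X=5) = C(15,5) · p^5 · (1−p)^10
= 3003 · 3.125e-07 · 0.59874 = 0.000562

0.0006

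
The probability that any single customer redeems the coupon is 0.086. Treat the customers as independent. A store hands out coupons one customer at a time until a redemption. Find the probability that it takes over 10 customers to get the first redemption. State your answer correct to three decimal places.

0.407

Y = number of customers to the first success; geometric, p = 0.086.
P(Y > 10) = P(first 10 all fail) = (1−p)^10 = 0.40688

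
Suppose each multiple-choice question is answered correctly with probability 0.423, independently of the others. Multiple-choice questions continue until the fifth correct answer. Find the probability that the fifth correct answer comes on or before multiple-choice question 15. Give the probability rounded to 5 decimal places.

0.83206

Finishing within 15 multiple-choice questions ⇔ at least 5 successes in the first 15. With X ~ Binomial(15, 0.423), P(Y ≤ 15) = 1 − P(X ≤ 4).
  k=0: C(15,0)·0.423^0·0.577^15 = 0.0002616
  k=1: C(15,1)·0.423^1·0.577^14 = 0.0028767
  k=2: C(15,2)·0.423^2·0.577^13 = 0.0147624
  k=3: C(15,3)·0.423^3·0.577^12 = 0.0468967
  k=4: C(15,4)·0.423^4·0.577^11 = 0.1031402
1 − 0.1679376 = 0.8320624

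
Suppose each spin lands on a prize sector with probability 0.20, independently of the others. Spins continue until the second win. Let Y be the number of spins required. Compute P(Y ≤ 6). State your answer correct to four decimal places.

0.3446

Finishing within 6 spins ⇔ at least 2 successes in the first 6. With X ~ Binomial(6, 0.20), P(Y ≤ 6) = 1 − P(X ≤ 1).
  k=0: C(6,0)·0.20^0·0.80^6 = 0.262144
  k=1: C(6,1)·0.20^1·0.80^5 = 0.393216
1 − 0.655360 = 0.344640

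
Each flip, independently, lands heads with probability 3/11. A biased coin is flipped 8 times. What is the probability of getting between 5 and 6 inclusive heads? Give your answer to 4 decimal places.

0.0386

X ~ Binomial(8, 0.272727); P(5 ≤ X ≤ 6) = Σ C(8,k) p^k (1−p)^(8−k) over k:
  k=5: C(8,5)·0.272727^5·0.727273^3 = 0.032503
  k=6: C(8,6)·0.272727^6·0.727273^2 = 0.006094
Total = 0.038597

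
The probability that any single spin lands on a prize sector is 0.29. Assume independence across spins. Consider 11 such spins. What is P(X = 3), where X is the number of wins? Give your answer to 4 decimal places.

X ~ Binomial(n=11, p=0.29).
P(X=3) = C(11,3) · p^3 · (1−p)^8
= 165 · 0.024389 · 0.064575 = 0.259863

0.2599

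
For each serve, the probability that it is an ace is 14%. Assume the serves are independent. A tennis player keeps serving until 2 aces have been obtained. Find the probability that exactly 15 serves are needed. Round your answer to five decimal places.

Y = trial on which the second success occurs; negative binomial, r=2, p=0.14.
P(Y=15) = C(14,1) · p^2 · (1−p)^13
= 14 · 0.0196 · 0.14076 = 0.0386246

0.03862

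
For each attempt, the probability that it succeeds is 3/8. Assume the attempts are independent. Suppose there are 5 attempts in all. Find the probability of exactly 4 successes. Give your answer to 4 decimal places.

X ~ Binomial(n=5, p=0.375).
P(X=4) = C(5,4) · p^4 · (1−p)^1
= 5 · 0.019775 · 0.625 = 0.061798

0.0618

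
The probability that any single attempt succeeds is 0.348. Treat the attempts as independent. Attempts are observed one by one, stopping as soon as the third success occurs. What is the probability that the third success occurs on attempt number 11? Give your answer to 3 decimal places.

Y = trial on which the third success occurs; negative binomial, r=3, p=0.348.
P(Y=11) = C(10,2) · p^3 · (1−p)^8
= 45 · 0.042144 · 0.032657 = 0.06193

0.062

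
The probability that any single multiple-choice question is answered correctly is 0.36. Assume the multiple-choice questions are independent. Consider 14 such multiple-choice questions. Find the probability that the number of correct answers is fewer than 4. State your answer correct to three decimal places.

X ~ Binomial(14, 0.36); P(X ≤ 3) = Σ C(14,k) p^k (1−p)^(14−k) over k:
  k=0: C(14,0)·0.36^0·0.64^14 = 0.00193
  k=1: C(14,1)·0.36^1·0.64^13 = 0.01523
  k=2: C(14,2)·0.36^2·0.64^12 = 0.05569
  k=3: C(14,3)·0.36^3·0.64^11 = 0.12531
Total = 0.19817

0.198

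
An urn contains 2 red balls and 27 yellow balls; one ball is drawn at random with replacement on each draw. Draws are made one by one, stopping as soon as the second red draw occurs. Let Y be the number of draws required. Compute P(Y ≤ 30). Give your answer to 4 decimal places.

0.6223

Finishing within 30 draws ⇔ at least 2 successes in the first 30. With X ~ Binomial(30, 0.068966), P(Y ≤ 30) = 1 − P(X ≤ 1).
  k=0: C(30,0)·0.068966^0·0.931034^30 = 0.117212
  k=1: C(30,1)·0.068966^1·0.931034^29 = 0.260472
1 − 0.377684 = 0.622316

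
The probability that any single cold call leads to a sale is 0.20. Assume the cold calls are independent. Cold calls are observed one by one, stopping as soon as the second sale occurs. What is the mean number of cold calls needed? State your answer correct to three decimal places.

10.000

Y = total cold calls until the second success; negative binomial with r=2, p=0.20.
E[Y] = r / p = 2 / 0.20 = 10.00000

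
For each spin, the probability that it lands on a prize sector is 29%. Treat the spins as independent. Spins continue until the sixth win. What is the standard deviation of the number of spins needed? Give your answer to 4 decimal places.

7.1172

Y = total spins until the sixth success; negative binomial with r=6, p=0.29.
SD(Y) = √[r(1−p)/p²] = √(50.653983) = 7.117161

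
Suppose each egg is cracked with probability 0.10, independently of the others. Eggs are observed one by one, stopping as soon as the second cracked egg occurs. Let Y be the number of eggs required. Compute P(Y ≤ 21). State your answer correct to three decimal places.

Finishing within 21 eggs ⇔ at least 2 successes in the first 21. With X ~ Binomial(21, 0.10), P(Y ≤ 21) = 1 − P(X ≤ 1).
  k=0: C(21,0)·0.10^0·0.90^21 = 0.10942
  k=1: C(21,1)·0.10^1·0.90^20 = 0.25531
1 − 0.36473 = 0.63527

0.635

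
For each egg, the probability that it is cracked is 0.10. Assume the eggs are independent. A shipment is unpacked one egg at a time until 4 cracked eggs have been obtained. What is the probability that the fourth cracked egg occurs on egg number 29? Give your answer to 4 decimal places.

Y = trial on which the fourth success occurs; negative binomial, r=4, p=0.10.
P(Y=29) = C(28,3) · p^4 · (1−p)^25
= 3276 · 0.0001 · 0.07179 = 0.023518

0.0235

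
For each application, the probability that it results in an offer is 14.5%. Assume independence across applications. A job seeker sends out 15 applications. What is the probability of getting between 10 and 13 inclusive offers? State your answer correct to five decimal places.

0.00001

X ~ Binomial(15, 0.145); P(10 ≤ X ≤ 13) = Σ C(15,k) p^k (1−p)^(15−k) over k:
  k=10: C(15,10)·0.145^10·0.855^5 = 0.0000056
  k=11: C(15,11)·0.145^11·0.855^4 = 0.0000004
  k=12: C(15,12)·0.145^12·0.855^3 = 0.0000000
  k=13: C(15,13)·0.145^13·0.855^2 = 0.0000000
Total = 0.0000061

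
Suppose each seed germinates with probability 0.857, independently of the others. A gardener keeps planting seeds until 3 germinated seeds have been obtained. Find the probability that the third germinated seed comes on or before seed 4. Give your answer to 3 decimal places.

0.899

Finishing within 4 seeds ⇔ at least 3 successes in the first 4. With X ~ Binomial(4, 0.857), P(Y ≤ 4) = 1 − P(X ≤ 2).
  k=0: C(4,0)·0.857^0·0.143^4 = 0.00042
  k=1: C(4,1)·0.857^1·0.143^3 = 0.01002
  k=2: C(4,2)·0.857^2·0.143^2 = 0.09011
1 − 0.10055 = 0.89945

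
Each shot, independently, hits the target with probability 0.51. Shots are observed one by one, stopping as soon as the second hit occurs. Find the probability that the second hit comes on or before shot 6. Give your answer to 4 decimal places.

0.8997

Finishing within 6 shots ⇔ at least 2 successes in the first 6. With X ~ Binomial(6, 0.51), P(Y ≤ 6) = 1 − P(X ≤ 1).
  k=0: C(6,0)·0.51^0·0.49^6 = 0.013841
  k=1: C(6,1)·0.51^1·0.49^5 = 0.086437
1 − 0.100279 = 0.899721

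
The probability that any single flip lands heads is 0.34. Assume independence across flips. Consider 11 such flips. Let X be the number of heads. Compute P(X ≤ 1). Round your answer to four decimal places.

X ~ Binomial(11, 0.34); P(X ≤ 1) = Σ C(11,k) p^k (1−p)^(11−k) over k:
  k=0: C(11,0)·0.34^0·0.66^11 = 0.010351
  k=1: C(11,1)·0.34^1·0.66^10 = 0.058656
Total = 0.069007

0.0690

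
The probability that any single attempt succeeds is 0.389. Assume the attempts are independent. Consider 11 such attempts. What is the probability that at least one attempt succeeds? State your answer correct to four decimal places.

P(at least one) = 1 − P(none) = 1 − (1 − 0.389)^11
= 1 − 0.004431 = 0.995569

0.9956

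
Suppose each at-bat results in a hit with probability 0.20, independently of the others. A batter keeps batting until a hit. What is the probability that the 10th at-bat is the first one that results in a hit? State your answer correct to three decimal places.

Geometric (trials to first success), p = 0.20.
P(Y = 10) = (1−p)^9 · p = 0.13422 · 0.20 = 0.02684

0.027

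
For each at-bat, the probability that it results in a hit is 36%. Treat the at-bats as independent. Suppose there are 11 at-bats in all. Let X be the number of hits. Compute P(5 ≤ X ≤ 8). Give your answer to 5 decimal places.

X ~ Binomial(11, 0.36); P(5 ≤ X ≤ 8) = Σ C(11,k) p^k (1−p)^(11−k) over k:
  k=5: C(11,5)·0.36^5·0.64^6 = 0.1919704
  k=6: C(11,6)·0.36^6·0.64^5 = 0.1079834
  k=7: C(11,7)·0.36^7·0.64^4 = 0.0433862
  k=8: C(11,8)·0.36^8·0.64^3 = 0.0122024
Total = 0.3555423

0.35554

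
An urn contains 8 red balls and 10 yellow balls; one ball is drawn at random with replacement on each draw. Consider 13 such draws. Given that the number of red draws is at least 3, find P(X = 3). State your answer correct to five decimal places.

0.07246

X ~ Binomial(13, 0.444444). Want P(X=3 | X≥3) = P(X=3) / P(X≥3).
P(X=3) = C(13,3)·0.444444^3·0.555556^10 = 0.0703224
P(X≥3) = 1 − 0.0004802 − 0.0049945 − 0.0239735 = 0.9705517
Ratio = 0.0703224 / 0.9705517 = 0.0724561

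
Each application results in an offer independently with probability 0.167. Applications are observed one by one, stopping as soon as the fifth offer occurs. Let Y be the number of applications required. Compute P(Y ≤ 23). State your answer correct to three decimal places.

Finishing within 23 applications ⇔ at least 5 successes in the first 23. With X ~ Binomial(23, 0.167), P(Y ≤ 23) = 1 − P(X ≤ 4).
  k=0: C(23,0)·0.167^0·0.833^23 = 0.01496
  k=1: C(23,1)·0.167^1·0.833^22 = 0.06897
  k=2: C(23,2)·0.167^2·0.833^21 = 0.15209
  k=3: C(23,3)·0.167^3·0.833^20 = 0.21344
  k=4: C(23,4)·0.167^4·0.833^19 = 0.21395
1 − 0.66340 = 0.33660

0.337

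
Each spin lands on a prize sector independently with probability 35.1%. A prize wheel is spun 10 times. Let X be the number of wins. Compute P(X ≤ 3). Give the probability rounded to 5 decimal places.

0.51111

X ~ Binomial(10, 0.351); P(X ≤ 3) = Σ C(10,k) p^k (1−p)^(10−k) over k:
  k=0: C(10,0)·0.351^0·0.649^10 = 0.0132571
  k=1: C(10,1)·0.351^1·0.649^9 = 0.0716984
  k=2: C(10,2)·0.351^2·0.649^8 = 0.1744955
  k=3: C(10,3)·0.351^3·0.649^7 = 0.2516607
Total = 0.5111117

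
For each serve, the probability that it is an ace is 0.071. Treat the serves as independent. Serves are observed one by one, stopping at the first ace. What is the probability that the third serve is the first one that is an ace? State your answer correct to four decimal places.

Geometric (trials to first success), p = 0.071.
P(Y = 3) = (1−p)^2 · p = 0.86304 · 0.071 = 0.061276

0.0613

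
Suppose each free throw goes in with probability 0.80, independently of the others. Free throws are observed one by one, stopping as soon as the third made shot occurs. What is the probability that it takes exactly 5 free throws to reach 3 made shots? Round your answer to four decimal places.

Y = trial on which the third success occurs; negative binomial, r=3, p=0.80.
P(Y=5) = C(4,2) · p^3 · (1−p)^2
= 6 · 0.512 · 0.04 = 0.122880

0.1229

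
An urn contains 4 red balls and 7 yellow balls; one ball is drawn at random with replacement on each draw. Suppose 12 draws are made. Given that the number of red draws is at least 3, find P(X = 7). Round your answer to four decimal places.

0.0798

X ~ Binomial(12, 0.363636). Want P(X=7 | X≥3) = P(X=7) / P(X≥3).
P(X=7) = C(12,7)·0.363636^7·0.636364^5 = 0.069490
P(X≥3) = 1 − 0.004410 − 0.030242 − 0.095046 = 0.870302
Ratio = 0.069490 / 0.870302 = 0.079846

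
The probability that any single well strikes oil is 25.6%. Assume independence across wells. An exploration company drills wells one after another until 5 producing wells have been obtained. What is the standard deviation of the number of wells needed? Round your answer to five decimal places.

Y = total wells until the fifth success; negative binomial with r=5, p=0.256.
SD(Y) = √[r(1−p)/p²] = √(56.7626953) = 7.5341022

7.53410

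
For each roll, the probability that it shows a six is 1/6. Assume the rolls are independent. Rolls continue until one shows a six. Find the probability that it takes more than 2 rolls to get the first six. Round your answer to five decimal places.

0.69444

Y = number of rolls to the first success; geometric, p = 0.166667.
P(Y > 2) = P(first 2 all fail) = (1−p)^2 = 0.6944444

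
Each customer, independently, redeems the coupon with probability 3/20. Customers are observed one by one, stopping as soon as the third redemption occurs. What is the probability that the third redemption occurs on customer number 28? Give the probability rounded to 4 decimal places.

Y = trial on which the third success occurs; negative binomial, r=3, p=0.15.
P(Y=28) = C(27,2) · p^3 · (1−p)^25
= 351 · 0.003375 · 0.017198 = 0.020373

0.0204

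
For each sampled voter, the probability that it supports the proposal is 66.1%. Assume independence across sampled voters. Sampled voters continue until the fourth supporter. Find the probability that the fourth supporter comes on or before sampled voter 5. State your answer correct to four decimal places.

Finishing within 5 sampled voters ⇔ at least 4 successes in the first 5. With X ~ Binomial(5, 0.661), P(Y ≤ 5) = 1 − P(X ≤ 3).
  k=0: C(5,0)·0.661^0·0.339^5 = 0.004477
  k=1: C(5,1)·0.661^1·0.339^4 = 0.043649
  k=2: C(5,2)·0.661^2·0.339^3 = 0.170217
  k=3: C(5,3)·0.661^3·0.339^2 = 0.331897
1 − 0.550240 = 0.449760

0.4498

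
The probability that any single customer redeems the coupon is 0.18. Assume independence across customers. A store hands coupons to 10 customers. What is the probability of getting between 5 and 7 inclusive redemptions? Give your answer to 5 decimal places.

0.02129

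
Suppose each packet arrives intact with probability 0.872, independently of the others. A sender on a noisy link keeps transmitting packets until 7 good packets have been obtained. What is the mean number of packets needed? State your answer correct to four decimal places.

Y = total packets until the seventh success; negative binomial with r=7, p=0.872.
E[Y] = r / p = 7 / 0.872 = 8.027523

8.0275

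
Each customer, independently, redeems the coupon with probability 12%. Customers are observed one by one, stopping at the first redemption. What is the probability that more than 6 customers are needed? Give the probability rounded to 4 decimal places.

0.4644

Y = number of customers to the first success; geometric, p = 0.12.
P(Y > 6) = P(first 6 all fail) = (1−p)^6 = 0.464404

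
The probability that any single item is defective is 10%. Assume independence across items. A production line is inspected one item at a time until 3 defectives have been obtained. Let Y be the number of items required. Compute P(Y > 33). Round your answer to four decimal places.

0.3457

Needing more than 33 items ⇔ fewer than 3 successes in the first 33. With X ~ Binomial(33, 0.10), P(Y > 33) = P(X ≤ 2).
  k=0: C(33,0)·0.10^0·0.90^33 = 0.030903
  k=1: C(33,1)·0.10^1·0.90^32 = 0.113312
  k=2: C(33,2)·0.10^2·0.90^31 = 0.201443
P(X ≤ 2) = 0.345658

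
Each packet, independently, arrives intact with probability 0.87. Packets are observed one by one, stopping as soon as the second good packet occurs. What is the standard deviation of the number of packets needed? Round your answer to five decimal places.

Y = total packets until the second success; negative binomial with r=2, p=0.87.
SD(Y) = √[r(1−p)/p²] = √(0.3435064) = 0.5860942

0.58609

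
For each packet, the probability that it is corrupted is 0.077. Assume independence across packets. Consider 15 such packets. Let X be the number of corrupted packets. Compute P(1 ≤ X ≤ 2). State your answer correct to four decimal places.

X ~ Binomial(15, 0.077); P(1 ≤ X ≤ 2) = Σ C(15,k) p^k (1−p)^(15−k) over k:
  k=1: C(15,1)·0.077^1·0.923^14 = 0.376189
  k=2: C(15,2)·0.077^2·0.923^13 = 0.219681
Total = 0.595870

0.5959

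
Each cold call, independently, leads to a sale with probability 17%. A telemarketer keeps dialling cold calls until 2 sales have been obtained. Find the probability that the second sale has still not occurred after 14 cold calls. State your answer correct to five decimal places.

0.28479

Needing more than 14 cold calls ⇔ fewer than 2 successes in the first 14. With X ~ Binomial(14, 0.17), P(Y > 14) = P(X ≤ 1).
  k=0: C(14,0)·0.17^0·0.83^14 = 0.0736365
  k=1: C(14,1)·0.17^1·0.83^13 = 0.2111505
P(X ≤ 1) = 0.2847870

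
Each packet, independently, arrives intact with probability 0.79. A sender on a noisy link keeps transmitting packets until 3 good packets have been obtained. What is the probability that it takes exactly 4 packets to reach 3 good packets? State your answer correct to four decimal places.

0.3106

Y = trial on which the third success occurs; negative binomial, r=3, p=0.79.
P(Y=4) = C(3,2) · p^3 · (1−p)^1
= 3 · 0.49304 · 0.21 = 0.310615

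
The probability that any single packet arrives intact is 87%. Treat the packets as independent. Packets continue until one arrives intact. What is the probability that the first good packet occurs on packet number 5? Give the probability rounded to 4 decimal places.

Geometric (trials to first success), p = 0.87.
P(Y = 5) = (1−p)^4 · p = 0.00028561 · 0.87 = 0.000248

0.0002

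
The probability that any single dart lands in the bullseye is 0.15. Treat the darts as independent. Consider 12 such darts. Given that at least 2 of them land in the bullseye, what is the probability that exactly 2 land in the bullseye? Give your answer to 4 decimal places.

0.5253

X ~ Binomial(12, 0.15). Want P(X=2 | X≥2) = P(X=2) / P(X≥2).
P(X=2) = C(12,2)·0.15^2·0.85^10 = 0.292358
P(X≥2) = 1 − 0.142242 − 0.301218 = 0.556540
Ratio = 0.292358 / 0.556540 = 0.525314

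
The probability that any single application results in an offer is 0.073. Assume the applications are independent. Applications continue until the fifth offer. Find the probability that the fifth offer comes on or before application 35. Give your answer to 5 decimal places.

0.10858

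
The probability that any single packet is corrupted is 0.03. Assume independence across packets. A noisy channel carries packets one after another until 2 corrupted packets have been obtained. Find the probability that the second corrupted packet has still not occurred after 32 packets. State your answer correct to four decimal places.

0.7507

Needing more than 32 packets ⇔ fewer than 2 successes in the first 32. With X ~ Binomial(32, 0.03), P(Y > 32) = P(X ≤ 1).
  k=0: C(32,0)·0.03^0·0.97^32 = 0.377308
  k=1: C(32,1)·0.03^1·0.97^31 = 0.373418
P(X ≤ 1) = 0.750725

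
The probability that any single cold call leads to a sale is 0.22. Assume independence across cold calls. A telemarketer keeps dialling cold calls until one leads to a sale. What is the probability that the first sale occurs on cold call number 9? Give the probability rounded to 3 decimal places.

0.030

Geometric (trials to first success), p = 0.22.
P(Y = 9) = (1−p)^8 · p = 0.13701 · 0.22 = 0.03014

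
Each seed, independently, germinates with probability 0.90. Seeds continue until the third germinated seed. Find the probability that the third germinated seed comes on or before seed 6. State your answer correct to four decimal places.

0.9987

Finishing within 6 seeds ⇔ at least 3 successes in the first 6. With X ~ Binomial(6, 0.90), P(Y ≤ 6) = 1 − P(X ≤ 2).
  k=0: C(6,0)·0.90^0·0.10^6 = 0.000001
  k=1: C(6,1)·0.90^1·0.10^5 = 0.000054
  k=2: C(6,2)·0.90^2·0.10^4 = 0.001215
1 − 0.001270 = 0.998730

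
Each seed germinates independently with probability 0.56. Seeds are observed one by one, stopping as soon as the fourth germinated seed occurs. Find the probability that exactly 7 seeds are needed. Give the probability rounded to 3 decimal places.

Y = trial on which the fourth success occurs; negative binomial, r=4, p=0.56.
P(Y=7) = C(6,3) · p^4 · (1−p)^3
= 20 · 0.098345 · 0.085184 = 0.16755

0.168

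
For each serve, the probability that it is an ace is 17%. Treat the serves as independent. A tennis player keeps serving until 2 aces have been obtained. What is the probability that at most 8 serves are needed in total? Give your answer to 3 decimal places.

Finishing within 8 serves ⇔ at least 2 successes in the first 8. With X ~ Binomial(8, 0.17), P(Y ≤ 8) = 1 − P(X ≤ 1).
  k=0: C(8,0)·0.17^0·0.83^8 = 0.22523
  k=1: C(8,1)·0.17^1·0.83^7 = 0.36905
1 − 0.59428 = 0.40572

0.406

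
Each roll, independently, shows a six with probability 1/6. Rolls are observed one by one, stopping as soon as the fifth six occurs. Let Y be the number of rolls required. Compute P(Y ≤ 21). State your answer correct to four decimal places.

0.2650

Finishing within 21 rolls ⇔ at least 5 successes in the first 21. With X ~ Binomial(21, 0.166667), P(Y ≤ 21) = 1 − P(X ≤ 4).
  k=0: C(21,0)·0.166667^0·0.833333^21 = 0.021737
  k=1: C(21,1)·0.166667^1·0.833333^20 = 0.091294
  k=2: C(21,2)·0.166667^2·0.833333^19 = 0.182588
  k=3: C(21,3)·0.166667^3·0.833333^18 = 0.231279
  k=4: C(21,4)·0.166667^4·0.833333^17 = 0.208151
1 − 0.735049 = 0.264951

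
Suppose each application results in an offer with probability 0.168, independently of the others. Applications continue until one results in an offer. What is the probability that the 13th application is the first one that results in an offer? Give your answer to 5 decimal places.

Geometric (trials to first success), p = 0.168.
P(Y = 13) = (1−p)^12 · p = 0.11002 · 0.168 = 0.0184837

0.01848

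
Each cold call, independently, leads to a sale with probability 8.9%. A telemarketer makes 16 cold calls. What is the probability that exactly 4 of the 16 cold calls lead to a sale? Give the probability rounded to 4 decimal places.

0.0373

X ~ Binomial(n=16, p=0.089).
P(X=4) = C(16,4) · p^4 · (1−p)^12
= 1820 · 6.2742e-05 · 0.32675 = 0.037312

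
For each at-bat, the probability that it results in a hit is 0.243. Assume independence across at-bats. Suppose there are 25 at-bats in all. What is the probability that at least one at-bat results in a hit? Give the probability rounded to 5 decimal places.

0.99905

P(at least one) = 1 − P(none) = 1 − (1 − 0.243)^25
= 1 − 0.0009493 = 0.9990507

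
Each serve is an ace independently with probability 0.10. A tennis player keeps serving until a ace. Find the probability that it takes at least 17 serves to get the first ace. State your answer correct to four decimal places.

0.1853

Y = number of serves to the first success; geometric, p = 0.10.
P(Y > 16) = P(first 16 all fail) = (1−p)^16 = 0.185302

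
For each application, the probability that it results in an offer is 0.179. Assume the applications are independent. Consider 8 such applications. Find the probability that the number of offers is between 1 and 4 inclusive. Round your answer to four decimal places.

0.7872

X ~ Binomial(8, 0.179); P(1 ≤ X ≤ 4) = Σ C(8,k) p^k (1−p)^(8−k) over k:
  k=1: C(8,1)·0.179^1·0.821^7 = 0.360035
  k=2: C(8,2)·0.179^2·0.821^6 = 0.274741
  k=3: C(8,3)·0.179^3·0.821^5 = 0.119802
  k=4: C(8,4)·0.179^4·0.821^4 = 0.032650
Total = 0.787228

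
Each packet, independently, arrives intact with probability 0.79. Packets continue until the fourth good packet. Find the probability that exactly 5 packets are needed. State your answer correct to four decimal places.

0.3272

Y = trial on which the fourth success occurs; negative binomial, r=4, p=0.79.
P(Y=5) = C(4,3) · p^4 · (1−p)^1
= 4 · 0.3895 · 0.21 = 0.327181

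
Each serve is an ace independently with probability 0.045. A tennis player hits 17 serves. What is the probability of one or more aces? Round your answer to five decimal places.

0.54285

P(at least one) = 1 − P(none) = 1 − (1 − 0.045)^17
= 1 − 0.4571485 = 0.5428515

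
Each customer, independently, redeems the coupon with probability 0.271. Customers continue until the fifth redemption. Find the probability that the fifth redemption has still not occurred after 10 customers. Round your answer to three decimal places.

0.895

Needing more than 10 customers ⇔ fewer than 5 successes in the first 10. With X ~ Binomial(10, 0.271), P(Y > 10) = P(X ≤ 4).
  k=0: C(10,0)·0.271^0·0.729^10 = 0.04239
  k=1: C(10,1)·0.271^1·0.729^9 = 0.15759
  k=2: C(10,2)·0.271^2·0.729^8 = 0.26362
  k=3: C(10,3)·0.271^3·0.729^7 = 0.26133
  k=4: C(10,4)·0.271^4·0.729^6 = 0.17000
P(X ≤ 4) = 0.89492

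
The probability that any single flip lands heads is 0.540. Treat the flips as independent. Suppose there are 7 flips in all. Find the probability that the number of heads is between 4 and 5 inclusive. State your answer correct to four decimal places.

0.4937

X ~ Binomial(7, 0.54); P(4 ≤ X ≤ 5) = Σ C(7,k) p^k (1−p)^(7−k) over k:
  k=4: C(7,4)·0.54^4·0.46^3 = 0.289679
  k=5: C(7,5)·0.54^5·0.46^2 = 0.204035
Total = 0.493713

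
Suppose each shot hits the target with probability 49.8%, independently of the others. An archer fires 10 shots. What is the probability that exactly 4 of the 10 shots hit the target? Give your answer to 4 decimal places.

0.2067

X ~ Binomial(n=10, p=0.498).
P(X=4) = C(10,4) · p^4 · (1−p)^6
= 210 · 0.061506 · 0.016004 = 0.206709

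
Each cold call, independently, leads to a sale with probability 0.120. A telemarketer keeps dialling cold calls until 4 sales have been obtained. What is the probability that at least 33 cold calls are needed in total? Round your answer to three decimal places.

Needing more than 32 cold calls ⇔ fewer than 4 successes in the first 32. With X ~ Binomial(32, 0.12), P(Y > 32) = P(X ≤ 3).
  k=0: C(32,0)·0.12^0·0.88^32 = 0.01673
  k=1: C(32,1)·0.12^1·0.88^31 = 0.07300
  k=2: C(32,2)·0.12^2·0.88^30 = 0.15429
  k=3: C(32,3)·0.12^3·0.88^29 = 0.21039
P(X ≤ 3) = 0.45440

0.454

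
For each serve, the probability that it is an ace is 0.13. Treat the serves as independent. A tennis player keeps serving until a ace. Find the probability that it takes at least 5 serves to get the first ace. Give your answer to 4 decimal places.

Y = number of serves to the first success; geometric, p = 0.13.
P(Y > 4) = P(first 4 all fail) = (1−p)^4 = 0.572898

0.5729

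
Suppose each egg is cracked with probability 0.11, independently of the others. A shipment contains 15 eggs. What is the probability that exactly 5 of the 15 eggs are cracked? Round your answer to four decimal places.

0.0151

X ~ Binomial(n=15, p=0.11).
P(X=5) = C(15,5) · p^5 · (1−p)^10
= 3003 · 1.6105e-05 · 0.31182 = 0.015081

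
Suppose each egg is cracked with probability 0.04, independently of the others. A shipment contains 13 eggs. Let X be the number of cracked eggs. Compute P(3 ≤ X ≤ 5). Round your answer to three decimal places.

X ~ Binomial(13, 0.04); P(3 ≤ X ≤ 5) = Σ C(13,k) p^k (1−p)^(13−k) over k:
  k=3: C(13,3)·0.04^3·0.96^10 = 0.01217
  k=4: C(13,4)·0.04^4·0.96^9 = 0.00127
  k=5: C(13,5)·0.04^5·0.96^8 = 0.00010
Total = 0.01353

0.014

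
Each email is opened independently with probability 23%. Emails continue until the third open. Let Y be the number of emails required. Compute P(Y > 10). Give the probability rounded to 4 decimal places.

0.5863

Needing more than 10 emails ⇔ fewer than 3 successes in the first 10. With X ~ Binomial(10, 0.23), P(Y > 10) = P(X ≤ 2).
  k=0: C(10,0)·0.23^0·0.77^10 = 0.073267
  k=1: C(10,1)·0.23^1·0.77^9 = 0.218849
  k=2: C(10,2)·0.23^2·0.77^8 = 0.294167
P(X ≤ 2) = 0.586283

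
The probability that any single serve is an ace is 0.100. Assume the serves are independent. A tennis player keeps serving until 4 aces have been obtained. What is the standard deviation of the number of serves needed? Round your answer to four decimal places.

Y = total serves until the fourth success; negative binomial with r=4, p=0.10.
SD(Y) = √[r(1−p)/p²] = √(360.000000) = 18.973666

18.9737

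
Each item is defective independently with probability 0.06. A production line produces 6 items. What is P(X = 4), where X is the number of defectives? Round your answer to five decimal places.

0.00017

X ~ Binomial(n=6, p=0.06).
P(X=4) = C(6,4) · p^4 · (1−p)^2
= 15 · 1.296e-05 · 0.8836 = 0.0001718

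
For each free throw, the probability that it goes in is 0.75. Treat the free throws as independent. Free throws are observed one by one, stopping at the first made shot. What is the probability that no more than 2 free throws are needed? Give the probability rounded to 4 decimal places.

Y = number of free throws to the first success; geometric, p = 0.75.
P(Y ≤ 2) = 1 − (1−p)^2 = 1 − 0.062500 = 0.937500

0.9375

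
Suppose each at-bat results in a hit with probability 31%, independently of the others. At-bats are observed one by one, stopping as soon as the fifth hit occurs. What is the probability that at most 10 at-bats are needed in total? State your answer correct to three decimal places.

Finishing within 10 at-bats ⇔ at least 5 successes in the first 10. With X ~ Binomial(10, 0.31), P(Y ≤ 10) = 1 − P(X ≤ 4).
  k=0: C(10,0)·0.31^0·0.69^10 = 0.02446
  k=1: C(10,1)·0.31^1·0.69^9 = 0.10990
  k=2: C(10,2)·0.31^2·0.69^8 = 0.22219
  k=3: C(10,3)·0.31^3·0.69^7 = 0.26620
  k=4: C(10,4)·0.31^4·0.69^6 = 0.20930
1 − 0.83205 = 0.16795

0.168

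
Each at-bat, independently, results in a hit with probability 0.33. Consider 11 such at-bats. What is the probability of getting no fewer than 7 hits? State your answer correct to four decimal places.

0.0366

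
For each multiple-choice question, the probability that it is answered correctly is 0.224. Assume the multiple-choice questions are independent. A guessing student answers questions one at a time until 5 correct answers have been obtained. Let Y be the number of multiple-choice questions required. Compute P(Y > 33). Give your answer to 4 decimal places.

0.1090

Needing more than 33 multiple-choice questions ⇔ fewer than 5 successes in the first 33. With X ~ Binomial(33, 0.224), P(Y > 33) = P(X ≤ 4).
  k=0: C(33,0)·0.224^0·0.776^33 = 0.000232
  k=1: C(33,1)·0.224^1·0.776^32 = 0.002210
  k=2: C(33,2)·0.224^2·0.776^31 = 0.010206
  k=3: C(33,3)·0.224^3·0.776^30 = 0.030442
  k=4: C(33,4)·0.224^4·0.776^29 = 0.065905
P(X ≤ 4) = 0.108994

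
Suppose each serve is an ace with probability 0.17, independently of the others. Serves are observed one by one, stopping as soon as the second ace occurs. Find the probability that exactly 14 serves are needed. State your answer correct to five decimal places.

0.04016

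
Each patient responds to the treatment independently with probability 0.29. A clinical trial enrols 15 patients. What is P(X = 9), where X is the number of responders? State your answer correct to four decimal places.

0.0093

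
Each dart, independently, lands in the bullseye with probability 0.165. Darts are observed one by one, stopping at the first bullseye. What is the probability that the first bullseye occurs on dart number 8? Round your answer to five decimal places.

0.04670

Geometric (trials to first success), p = 0.165.
P(Y = 8) = (1−p)^7 · p = 0.28301 · 0.165 = 0.0466970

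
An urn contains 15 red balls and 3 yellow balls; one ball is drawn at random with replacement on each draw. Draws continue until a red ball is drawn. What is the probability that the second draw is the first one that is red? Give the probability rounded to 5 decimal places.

0.13889

Geometric (trials to first success), p = 0.833333.
P(Y = 2) = (1−p)^1 · p = 0.16667 · 0.833333 = 0.1388889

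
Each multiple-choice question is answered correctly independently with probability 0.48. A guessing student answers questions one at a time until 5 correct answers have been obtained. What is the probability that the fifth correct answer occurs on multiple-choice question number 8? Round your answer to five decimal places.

0.12540

Y = trial on which the fifth success occurs; negative binomial, r=5, p=0.48.
P(Y=8) = C(7,4) · p^5 · (1−p)^3
= 35 · 0.02548 · 0.14061 = 0.1253962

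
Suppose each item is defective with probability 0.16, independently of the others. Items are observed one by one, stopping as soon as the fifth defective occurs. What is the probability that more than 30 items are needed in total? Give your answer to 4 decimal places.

Needing more than 30 items ⇔ fewer than 5 successes in the first 30. With X ~ Binomial(30, 0.16), P(Y > 30) = P(X ≤ 4).
  k=0: C(30,0)·0.16^0·0.84^30 = 0.005350
  k=1: C(30,1)·0.16^1·0.84^29 = 0.030573
  k=2: C(30,2)·0.16^2·0.84^28 = 0.084440
  k=3: C(30,3)·0.16^3·0.84^27 = 0.150116
  k=4: C(30,4)·0.16^4·0.84^26 = 0.193006
P(X ≤ 4) = 0.463486

0.4635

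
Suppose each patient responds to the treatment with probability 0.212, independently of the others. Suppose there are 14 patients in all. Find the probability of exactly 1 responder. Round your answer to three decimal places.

0.134

X ~ Binomial(n=14, p=0.212).
P(X=1) = C(14,1) · p^1 · (1−p)^13
= 14 · 0.212 · 0.045169 = 0.13406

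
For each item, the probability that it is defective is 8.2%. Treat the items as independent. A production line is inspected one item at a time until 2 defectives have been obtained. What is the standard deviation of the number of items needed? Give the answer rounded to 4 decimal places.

16.5243

Y = total items until the second success; negative binomial with r=2, p=0.082.
SD(Y) = √[r(1−p)/p²] = √(273.051755) = 16.524278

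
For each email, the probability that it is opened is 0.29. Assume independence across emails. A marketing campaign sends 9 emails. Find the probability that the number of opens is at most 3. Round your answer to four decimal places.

0.7522

X ~ Binomial(9, 0.29); P(X ≤ 3) = Σ C(9,k) p^k (1−p)^(9−k) over k:
  k=0: C(9,0)·0.29^0·0.71^9 = 0.045849
  k=1: C(9,1)·0.29^1·0.71^8 = 0.168542
  k=2: C(9,2)·0.29^2·0.71^7 = 0.275364
  k=3: C(9,3)·0.29^3·0.71^6 = 0.262436
Total = 0.752190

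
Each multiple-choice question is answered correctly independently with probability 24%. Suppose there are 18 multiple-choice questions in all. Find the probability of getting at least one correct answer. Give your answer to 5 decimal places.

P(at least one) = 1 − P(none) = 1 − (1 − 0.24)^18
= 1 − 0.0071556 = 0.9928444

0.99284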